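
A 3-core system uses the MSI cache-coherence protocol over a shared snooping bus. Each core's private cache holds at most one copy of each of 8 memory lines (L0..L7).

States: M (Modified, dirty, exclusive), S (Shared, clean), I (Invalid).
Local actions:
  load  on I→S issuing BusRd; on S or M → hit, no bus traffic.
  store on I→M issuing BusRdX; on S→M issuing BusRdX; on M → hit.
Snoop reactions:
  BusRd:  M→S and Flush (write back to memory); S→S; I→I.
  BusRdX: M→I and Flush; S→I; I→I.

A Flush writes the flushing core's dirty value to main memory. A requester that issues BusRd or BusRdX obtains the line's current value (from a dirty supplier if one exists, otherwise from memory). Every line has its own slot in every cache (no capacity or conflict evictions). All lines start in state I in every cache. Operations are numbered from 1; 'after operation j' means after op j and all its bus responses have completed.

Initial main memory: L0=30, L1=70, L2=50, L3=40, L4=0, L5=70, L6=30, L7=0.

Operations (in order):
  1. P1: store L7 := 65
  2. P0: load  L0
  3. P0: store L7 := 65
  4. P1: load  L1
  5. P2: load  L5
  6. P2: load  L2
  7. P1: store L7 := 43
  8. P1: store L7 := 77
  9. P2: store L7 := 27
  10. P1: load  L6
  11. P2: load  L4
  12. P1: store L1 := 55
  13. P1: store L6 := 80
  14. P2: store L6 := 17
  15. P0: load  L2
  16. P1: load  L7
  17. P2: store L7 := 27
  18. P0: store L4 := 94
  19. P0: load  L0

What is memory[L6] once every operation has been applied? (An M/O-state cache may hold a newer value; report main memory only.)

memory[L6] = 80

  op1 P1: store L7 := 65 → I/M/I on L7; bus BusRdX; mem=0
  op2 P0: load  L0 → S/I/I on L0; bus BusRd; mem=30
  op3 P0: store L7 := 65 → M/I/I on L7; bus BusRdX Flush; mem=65
  op4 P1: load  L1 → I/S/I on L1; bus BusRd; mem=70
  op5 P2: load  L5 → I/I/S on L5; bus BusRd; mem=70
  op6 P2: load  L2 → I/I/S on L2; bus BusRd; mem=50
  op7 P1: store L7 := 43 → I/M/I on L7; bus BusRdX Flush; mem=65
  op8 P1: store L7 := 77 → I/M/I on L7; bus (none); mem=65
  op9 P2: store L7 := 27 → I/I/M on L7; bus BusRdX Flush; mem=77
  op10 P1: load  L6 → I/S/I on L6; bus BusRd; mem=30
  op11 P2: load  L4 → I/I/S on L4; bus BusRd; mem=0
  op12 P1: store L1 := 55 → I/M/I on L1; bus BusRdX; mem=70
  op13 P1: store L6 := 80 → I/M/I on L6; bus BusRdX; mem=30
  op14 P2: store L6 := 17 → I/I/M on L6; bus BusRdX Flush; mem=80
  op15 P0: load  L2 → S/I/S on L2; bus BusRd; mem=50
  op16 P1: load  L7 → I/S/S on L7; bus BusRd Flush; mem=27
  op17 P2: store L7 := 27 → I/I/M on L7; bus BusRdX; mem=27
  op18 P0: store L4 := 94 → M/I/I on L4; bus BusRdX; mem=0
  op19 P0: load  L0 → S/I/I on L0; bus (none); mem=30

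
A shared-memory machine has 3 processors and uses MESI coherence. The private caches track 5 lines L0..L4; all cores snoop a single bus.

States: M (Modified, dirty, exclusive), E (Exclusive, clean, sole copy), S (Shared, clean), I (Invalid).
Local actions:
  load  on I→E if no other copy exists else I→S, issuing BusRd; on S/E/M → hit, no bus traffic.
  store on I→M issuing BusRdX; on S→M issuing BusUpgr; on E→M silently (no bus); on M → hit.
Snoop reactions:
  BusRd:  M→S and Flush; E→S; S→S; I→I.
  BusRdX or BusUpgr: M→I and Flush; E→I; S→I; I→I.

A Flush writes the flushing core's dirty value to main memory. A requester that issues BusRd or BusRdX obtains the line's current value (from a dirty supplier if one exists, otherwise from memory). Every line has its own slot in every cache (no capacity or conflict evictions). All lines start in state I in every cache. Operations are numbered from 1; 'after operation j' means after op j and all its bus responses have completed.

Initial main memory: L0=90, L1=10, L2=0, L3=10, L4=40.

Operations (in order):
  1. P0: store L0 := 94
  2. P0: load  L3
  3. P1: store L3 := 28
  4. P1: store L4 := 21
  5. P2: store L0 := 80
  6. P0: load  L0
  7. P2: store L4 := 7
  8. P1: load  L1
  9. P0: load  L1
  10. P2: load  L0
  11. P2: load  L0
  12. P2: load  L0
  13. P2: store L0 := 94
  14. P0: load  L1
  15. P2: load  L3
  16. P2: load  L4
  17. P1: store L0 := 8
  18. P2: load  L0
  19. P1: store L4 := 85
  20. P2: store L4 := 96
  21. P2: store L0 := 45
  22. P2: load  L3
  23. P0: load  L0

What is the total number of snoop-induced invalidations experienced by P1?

invalidations = 3

  op1 P0: store L0 := 94 → M/I/I on L0; bus BusRdX; mem=90
  op2 P0: load  L3 → E/I/I on L3; bus BusRd; mem=10
  op3 P1: store L3 := 28 → I/M/I on L3; bus BusRdX; mem=10
  op4 P1: store L4 := 21 → I/M/I on L4; bus BusRdX; mem=40
  op5 P2: store L0 := 80 → I/I/M on L0; bus BusRdX Flush; mem=94
  op6 P0: load  L0 → S/I/S on L0; bus BusRd Flush; mem=80
  op7 P2: store L4 := 7 → I/I/M on L4; bus BusRdX Flush; mem=21
  op8 P1: load  L1 → I/E/I on L1; bus BusRd; mem=10
  op9 P0: load  L1 → S/S/I on L1; bus BusRd; mem=10
  op10 P2: load  L0 → S/I/S on L0; bus (none); mem=80
  op11 P2: load  L0 → S/I/S on L0; bus (none); mem=80
  op12 P2: load  L0 → S/I/S on L0; bus (none); mem=80
  op13 P2: store L0 := 94 → I/I/M on L0; bus BusUpgr; mem=80
  op14 P0: load  L1 → S/S/I on L1; bus (none); mem=10
  op15 P2: load  L3 → I/S/S on L3; bus BusRd Flush; mem=28
  op16 P2: load  L4 → I/I/M on L4; bus (none); mem=21
  op17 P1: store L0 := 8 → I/M/I on L0; bus BusRdX Flush; mem=94
  op18 P2: load  L0 → I/S/S on L0; bus BusRd Flush; mem=8
  op19 P1: store L4 := 85 → I/M/I on L4; bus BusRdX Flush; mem=7
  op20 P2: store L4 := 96 → I/I/M on L4; bus BusRdX Flush; mem=85
  op21 P2: store L0 := 45 → I/I/M on L0; bus BusUpgr; mem=8
  op22 P2: load  L3 → I/S/S on L3; bus (none); mem=28
  op23 P0: load  L0 → S/I/S on L0; bus BusRd Flush; mem=45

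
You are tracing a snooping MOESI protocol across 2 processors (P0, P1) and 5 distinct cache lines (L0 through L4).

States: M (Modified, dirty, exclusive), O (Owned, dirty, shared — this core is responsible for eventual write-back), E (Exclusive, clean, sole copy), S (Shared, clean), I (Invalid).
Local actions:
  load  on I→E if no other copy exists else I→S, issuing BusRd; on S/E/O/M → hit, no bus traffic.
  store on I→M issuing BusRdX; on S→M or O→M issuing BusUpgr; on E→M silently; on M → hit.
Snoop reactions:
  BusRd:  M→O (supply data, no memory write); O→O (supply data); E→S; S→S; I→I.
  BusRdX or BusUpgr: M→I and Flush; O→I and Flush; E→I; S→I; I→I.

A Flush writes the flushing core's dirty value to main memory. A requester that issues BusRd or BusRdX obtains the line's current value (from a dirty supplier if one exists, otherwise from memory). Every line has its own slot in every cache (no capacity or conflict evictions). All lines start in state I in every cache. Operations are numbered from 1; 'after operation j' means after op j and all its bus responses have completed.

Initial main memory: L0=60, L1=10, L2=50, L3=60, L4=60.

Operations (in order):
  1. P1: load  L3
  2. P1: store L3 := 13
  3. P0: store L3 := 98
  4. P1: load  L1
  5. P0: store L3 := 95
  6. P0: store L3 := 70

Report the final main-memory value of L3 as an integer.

1. P1: load  L3  bus=[BusRd]  L3: P0=I P1=E  mem[L3]=60
2. P1: store L3 := 13  bus=[-]  L3: P0=I P1=M  mem[L3]=60
3. P0: store L3 := 98  bus=[BusRdX,Flush]  L3: P0=M P1=I  mem[L3]=13
4. P1: load  L1  bus=[BusRd]  L1: P0=I P1=E  mem[L1]=10
5. P0: store L3 := 95  bus=[-]  L3: P0=M P1=I  mem[L3]=13
6. P0: store L3 := 70  bus=[-]  L3: P0=M P1=I  mem[L3]=13

memory[L3] = 13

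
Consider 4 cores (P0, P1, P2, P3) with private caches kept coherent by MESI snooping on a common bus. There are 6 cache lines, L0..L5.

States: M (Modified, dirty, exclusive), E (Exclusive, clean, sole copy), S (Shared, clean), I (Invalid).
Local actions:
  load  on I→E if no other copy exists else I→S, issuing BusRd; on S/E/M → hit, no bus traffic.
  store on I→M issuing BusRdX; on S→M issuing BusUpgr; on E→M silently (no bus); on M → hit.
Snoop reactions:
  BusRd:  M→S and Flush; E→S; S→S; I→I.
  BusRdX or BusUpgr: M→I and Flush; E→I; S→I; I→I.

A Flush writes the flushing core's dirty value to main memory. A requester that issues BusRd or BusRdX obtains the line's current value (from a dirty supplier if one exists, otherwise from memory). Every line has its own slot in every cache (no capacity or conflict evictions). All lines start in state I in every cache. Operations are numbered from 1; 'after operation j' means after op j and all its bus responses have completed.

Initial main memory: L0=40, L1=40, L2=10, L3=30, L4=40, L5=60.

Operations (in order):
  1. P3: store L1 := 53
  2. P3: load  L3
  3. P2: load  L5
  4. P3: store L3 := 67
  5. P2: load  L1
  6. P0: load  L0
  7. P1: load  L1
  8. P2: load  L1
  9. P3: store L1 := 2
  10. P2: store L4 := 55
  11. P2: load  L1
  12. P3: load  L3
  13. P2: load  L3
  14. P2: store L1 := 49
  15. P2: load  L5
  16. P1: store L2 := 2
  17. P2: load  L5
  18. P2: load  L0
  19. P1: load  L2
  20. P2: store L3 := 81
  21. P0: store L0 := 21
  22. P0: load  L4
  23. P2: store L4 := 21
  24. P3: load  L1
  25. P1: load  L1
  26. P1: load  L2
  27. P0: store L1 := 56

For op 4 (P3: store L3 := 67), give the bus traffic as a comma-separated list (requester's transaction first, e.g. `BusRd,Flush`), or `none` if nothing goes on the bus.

1. P3: store L1 := 53  bus=[BusRdX]  L1: P0=I P1=I P2=I P3=M  mem[L1]=40
2. P3: load  L3  bus=[BusRd]  L3: P0=I P1=I P2=I P3=E  mem[L3]=30
3. P2: load  L5  bus=[BusRd]  L5: P0=I P1=I P2=E P3=I  mem[L5]=60
4. P3: store L3 := 67  bus=[-]  L3: P0=I P1=I P2=I P3=M  mem[L3]=30
5. P2: load  L1  bus=[BusRd,Flush]  L1: P0=I P1=I P2=S P3=S  mem[L1]=53
6. P0: load  L0  bus=[BusRd]  L0: P0=E P1=I P2=I P3=I  mem[L0]=40
7. P1: load  L1  bus=[BusRd]  L1: P0=I P1=S P2=S P3=S  mem[L1]=53
8. P2: load  L1  bus=[-]  L1: P0=I P1=S P2=S P3=S  mem[L1]=53
9. P3: store L1 := 2  bus=[BusUpgr]  L1: P0=I P1=I P2=I P3=M  mem[L1]=53
10. P2: store L4 := 55  bus=[BusRdX]  L4: P0=I P1=I P2=M P3=I  mem[L4]=40
11. P2: load  L1  bus=[BusRd,Flush]  L1: P0=I P1=I P2=S P3=S  mem[L1]=2
12. P3: load  L3  bus=[-]  L3: P0=I P1=I P2=I P3=M  mem[L3]=30
13. P2: load  L3  bus=[BusRd,Flush]  L3: P0=I P1=I P2=S P3=S  mem[L3]=67
14. P2: store L1 := 49  bus=[BusUpgr]  L1: P0=I P1=I P2=M P3=I  mem[L1]=2
15. P2: load  L5  bus=[-]  L5: P0=I P1=I P2=E P3=I  mem[L5]=60
16. P1: store L2 := 2  bus=[BusRdX]  L2: P0=I P1=M P2=I P3=I  mem[L2]=10
17. P2: load  L5  bus=[-]  L5: P0=I P1=I P2=E P3=I  mem[L5]=60
18. P2: load  L0  bus=[BusRd]  L0: P0=S P1=I P2=S P3=I  mem[L0]=40
19. P1: load  L2  bus=[-]  L2: P0=I P1=M P2=I P3=I  mem[L2]=10
20. P2: store L3 := 81  bus=[BusUpgr]  L3: P0=I P1=I P2=M P3=I  mem[L3]=67
21. P0: store L0 := 21  bus=[BusUpgr]  L0: P0=M P1=I P2=I P3=I  mem[L0]=40
22. P0: load  L4  bus=[BusRd,Flush]  L4: P0=S P1=I P2=S P3=I  mem[L4]=55
23. P2: store L4 := 21  bus=[BusUpgr]  L4: P0=I P1=I P2=M P3=I  mem[L4]=55
24. P3: load  L1  bus=[BusRd,Flush]  L1: P0=I P1=I P2=S P3=S  mem[L1]=49
25. P1: load  L1  bus=[BusRd]  L1: P0=I P1=S P2=S P3=S  mem[L1]=49
26. P1: load  L2  bus=[-]  L2: P0=I P1=M P2=I P3=I  mem[L2]=10
27. P0: store L1 := 56  bus=[BusRdX]  L1: P0=M P1=I P2=I P3=I  mem[L1]=49

bus = none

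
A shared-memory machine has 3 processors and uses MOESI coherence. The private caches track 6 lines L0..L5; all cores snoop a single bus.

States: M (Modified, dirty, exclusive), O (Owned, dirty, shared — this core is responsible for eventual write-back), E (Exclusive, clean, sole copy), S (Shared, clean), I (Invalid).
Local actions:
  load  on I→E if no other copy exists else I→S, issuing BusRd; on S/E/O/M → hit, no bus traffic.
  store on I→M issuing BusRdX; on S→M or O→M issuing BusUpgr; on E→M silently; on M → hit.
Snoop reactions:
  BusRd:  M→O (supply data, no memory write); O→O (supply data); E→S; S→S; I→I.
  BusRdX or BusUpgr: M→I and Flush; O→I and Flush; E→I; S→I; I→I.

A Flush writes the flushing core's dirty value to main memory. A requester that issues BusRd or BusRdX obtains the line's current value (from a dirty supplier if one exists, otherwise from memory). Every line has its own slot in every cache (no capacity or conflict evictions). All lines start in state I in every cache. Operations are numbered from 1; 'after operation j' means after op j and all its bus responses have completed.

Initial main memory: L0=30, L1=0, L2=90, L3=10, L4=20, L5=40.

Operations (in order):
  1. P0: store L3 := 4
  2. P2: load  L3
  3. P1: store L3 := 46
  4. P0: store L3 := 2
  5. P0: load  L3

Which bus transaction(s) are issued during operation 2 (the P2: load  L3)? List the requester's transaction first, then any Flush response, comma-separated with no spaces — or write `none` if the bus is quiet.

[1] P0: store L3 := 4 | P0:M(4), P1:I, P2:I | bus: BusRdX
[2] P2: load  L3 | P0:O(4), P1:I, P2:S(4) | bus: BusRd
[3] P1: store L3 := 46 | P0:I, P1:M(46), P2:I | bus: BusRdX,Flush
[4] P0: store L3 := 2 | P0:M(2), P1:I, P2:I | bus: BusRdX,Flush
[5] P0: load  L3 | P0:M(2), P1:I, P2:I | bus: none

bus = BusRd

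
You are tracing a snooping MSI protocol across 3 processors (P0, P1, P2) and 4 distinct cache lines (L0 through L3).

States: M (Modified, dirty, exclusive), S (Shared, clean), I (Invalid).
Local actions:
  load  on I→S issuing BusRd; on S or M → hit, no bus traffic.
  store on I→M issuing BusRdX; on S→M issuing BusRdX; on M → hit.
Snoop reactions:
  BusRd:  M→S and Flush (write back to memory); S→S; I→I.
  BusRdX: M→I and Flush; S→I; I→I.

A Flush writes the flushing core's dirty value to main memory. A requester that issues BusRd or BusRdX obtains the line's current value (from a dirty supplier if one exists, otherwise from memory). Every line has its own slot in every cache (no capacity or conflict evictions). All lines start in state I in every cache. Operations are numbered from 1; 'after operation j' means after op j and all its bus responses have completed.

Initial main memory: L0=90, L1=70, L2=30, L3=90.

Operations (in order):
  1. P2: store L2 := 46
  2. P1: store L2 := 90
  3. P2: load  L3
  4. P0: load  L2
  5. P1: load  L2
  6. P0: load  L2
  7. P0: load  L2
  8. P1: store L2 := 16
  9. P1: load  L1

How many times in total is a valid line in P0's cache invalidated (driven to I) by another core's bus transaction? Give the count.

1. P2: store L2 := 46  bus=[BusRdX]  L2: P0=I P1=I P2=M  mem[L2]=30
2. P1: store L2 := 90  bus=[BusRdX,Flush]  L2: P0=I P1=M P2=I  mem[L2]=46
3. P2: load  L3  bus=[BusRd]  L3: P0=I P1=I P2=S  mem[L3]=90
4. P0: load  L2  bus=[BusRd,Flush]  L2: P0=S P1=S P2=I  mem[L2]=90
5. P1: load  L2  bus=[-]  L2: P0=S P1=S P2=I  mem[L2]=90
6. P0: load  L2  bus=[-]  L2: P0=S P1=S P2=I  mem[L2]=90
7. P0: load  L2  bus=[-]  L2: P0=S P1=S P2=I  mem[L2]=90
8. P1: store L2 := 16  bus=[BusRdX]  L2: P0=I P1=M P2=I  mem[L2]=90
9. P1: load  L1  bus=[BusRd]  L1: P0=I P1=S P2=I  mem[L1]=70

invalidations = 1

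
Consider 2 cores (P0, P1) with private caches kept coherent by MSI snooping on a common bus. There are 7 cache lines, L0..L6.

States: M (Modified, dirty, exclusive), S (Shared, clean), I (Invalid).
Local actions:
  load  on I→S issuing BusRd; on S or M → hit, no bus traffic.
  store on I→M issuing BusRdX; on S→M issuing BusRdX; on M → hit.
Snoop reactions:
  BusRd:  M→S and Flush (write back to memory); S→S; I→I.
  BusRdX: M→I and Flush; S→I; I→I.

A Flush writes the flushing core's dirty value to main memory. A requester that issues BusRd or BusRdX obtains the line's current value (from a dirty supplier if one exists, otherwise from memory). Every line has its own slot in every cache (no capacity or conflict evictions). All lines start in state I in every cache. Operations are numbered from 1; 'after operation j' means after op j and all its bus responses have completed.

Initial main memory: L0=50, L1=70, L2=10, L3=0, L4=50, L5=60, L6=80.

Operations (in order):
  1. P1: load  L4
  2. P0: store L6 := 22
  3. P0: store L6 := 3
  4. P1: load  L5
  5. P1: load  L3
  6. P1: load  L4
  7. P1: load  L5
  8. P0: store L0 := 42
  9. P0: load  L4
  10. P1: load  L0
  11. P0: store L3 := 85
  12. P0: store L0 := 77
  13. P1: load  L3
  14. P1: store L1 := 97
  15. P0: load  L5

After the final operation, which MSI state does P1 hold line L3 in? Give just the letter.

state = S

1. P1: load  L4  bus=[BusRd]  L4: P0=I P1=S  mem[L4]=50
2. P0: store L6 := 22  bus=[BusRdX]  L6: P0=M P1=I  mem[L6]=80
3. P0: store L6 := 3  bus=[-]  L6: P0=M P1=I  mem[L6]=80
4. P1: load  L5  bus=[BusRd]  L5: P0=I P1=S  mem[L5]=60
5. P1: load  L3  bus=[BusRd]  L3: P0=I P1=S  mem[L3]=0
6. P1: load  L4  bus=[-]  L4: P0=I P1=S  mem[L4]=50
7. P1: load  L5  bus=[-]  L5: P0=I P1=S  mem[L5]=60
8. P0: store L0 := 42  bus=[BusRdX]  L0: P0=M P1=I  mem[L0]=50
9. P0: load  L4  bus=[BusRd]  L4: P0=S P1=S  mem[L4]=50
10. P1: load  L0  bus=[BusRd,Flush]  L0: P0=S P1=S  mem[L0]=42
11. P0: store L3 := 85  bus=[BusRdX]  L3: P0=M P1=I  mem[L3]=0
12. P0: store L0 := 77  bus=[BusRdX]  L0: P0=M P1=I  mem[L0]=42
13. P1: load  L3  bus=[BusRd,Flush]  L3: P0=S P1=S  mem[L3]=85
14. P1: store L1 := 97  bus=[BusRdX]  L1: P0=I P1=M  mem[L1]=70
15. P0: load  L5  bus=[BusRd]  L5: P0=S P1=S  mem[L5]=60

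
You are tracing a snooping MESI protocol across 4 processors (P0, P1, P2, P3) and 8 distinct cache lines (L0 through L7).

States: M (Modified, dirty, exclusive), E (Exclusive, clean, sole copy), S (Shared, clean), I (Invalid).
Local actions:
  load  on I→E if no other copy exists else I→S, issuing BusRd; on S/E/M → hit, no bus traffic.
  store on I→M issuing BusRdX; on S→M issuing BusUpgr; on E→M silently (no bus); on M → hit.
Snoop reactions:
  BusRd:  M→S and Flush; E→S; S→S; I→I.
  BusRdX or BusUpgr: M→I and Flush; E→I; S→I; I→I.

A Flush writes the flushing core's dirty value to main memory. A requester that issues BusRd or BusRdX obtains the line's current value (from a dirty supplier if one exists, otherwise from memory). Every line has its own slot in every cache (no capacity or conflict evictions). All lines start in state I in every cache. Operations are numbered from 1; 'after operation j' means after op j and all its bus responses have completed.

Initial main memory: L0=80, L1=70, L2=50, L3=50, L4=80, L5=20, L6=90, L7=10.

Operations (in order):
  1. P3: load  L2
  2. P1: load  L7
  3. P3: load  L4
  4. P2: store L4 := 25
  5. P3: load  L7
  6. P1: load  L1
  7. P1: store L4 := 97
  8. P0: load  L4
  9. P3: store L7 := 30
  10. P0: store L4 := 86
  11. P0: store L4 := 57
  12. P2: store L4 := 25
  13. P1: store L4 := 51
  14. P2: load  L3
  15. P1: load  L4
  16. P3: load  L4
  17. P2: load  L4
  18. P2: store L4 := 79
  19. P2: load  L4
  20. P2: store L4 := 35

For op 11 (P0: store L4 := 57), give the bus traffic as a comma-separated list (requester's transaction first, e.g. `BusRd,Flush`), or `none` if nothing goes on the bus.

  op1 P3: load  L2 → I/I/I/E on L2; bus BusRd; mem=50
  op2 P1: load  L7 → I/E/I/I on L7; bus BusRd; mem=10
  op3 P3: load  L4 → I/I/I/E on L4; bus BusRd; mem=80
  op4 P2: store L4 := 25 → I/I/M/I on L4; bus BusRdX; mem=80
  op5 P3: load  L7 → I/S/I/S on L7; bus BusRd; mem=10
  op6 P1: load  L1 → I/E/I/I on L1; bus BusRd; mem=70
  op7 P1: store L4 := 97 → I/M/I/I on L4; bus BusRdX Flush; mem=25
  op8 P0: load  L4 → S/S/I/I on L4; bus BusRd Flush; mem=97
  op9 P3: store L7 := 30 → I/I/I/M on L7; bus BusUpgr; mem=10
  op10 P0: store L4 := 86 → M/I/I/I on L4; bus BusUpgr; mem=97
  op11 P0: store L4 := 57 → M/I/I/I on L4; bus (none); mem=97
  op12 P2: store L4 := 25 → I/I/M/I on L4; bus BusRdX Flush; mem=57
  op13 P1: store L4 := 51 → I/M/I/I on L4; bus BusRdX Flush; mem=25
  op14 P2: load  L3 → I/I/E/I on L3; bus BusRd; mem=50
  op15 P1: load  L4 → I/M/I/I on L4; bus (none); mem=25
  op16 P3: load  L4 → I/S/I/S on L4; bus BusRd Flush; mem=51
  op17 P2: load  L4 → I/S/S/S on L4; bus BusRd; mem=51
  op18 P2: store L4 := 79 → I/I/M/I on L4; bus BusUpgr; mem=51
  op19 P2: load  L4 → I/I/M/I on L4; bus (none); mem=51
  op20 P2: store L4 := 35 → I/I/M/I on L4; bus (none); mem=51

bus = none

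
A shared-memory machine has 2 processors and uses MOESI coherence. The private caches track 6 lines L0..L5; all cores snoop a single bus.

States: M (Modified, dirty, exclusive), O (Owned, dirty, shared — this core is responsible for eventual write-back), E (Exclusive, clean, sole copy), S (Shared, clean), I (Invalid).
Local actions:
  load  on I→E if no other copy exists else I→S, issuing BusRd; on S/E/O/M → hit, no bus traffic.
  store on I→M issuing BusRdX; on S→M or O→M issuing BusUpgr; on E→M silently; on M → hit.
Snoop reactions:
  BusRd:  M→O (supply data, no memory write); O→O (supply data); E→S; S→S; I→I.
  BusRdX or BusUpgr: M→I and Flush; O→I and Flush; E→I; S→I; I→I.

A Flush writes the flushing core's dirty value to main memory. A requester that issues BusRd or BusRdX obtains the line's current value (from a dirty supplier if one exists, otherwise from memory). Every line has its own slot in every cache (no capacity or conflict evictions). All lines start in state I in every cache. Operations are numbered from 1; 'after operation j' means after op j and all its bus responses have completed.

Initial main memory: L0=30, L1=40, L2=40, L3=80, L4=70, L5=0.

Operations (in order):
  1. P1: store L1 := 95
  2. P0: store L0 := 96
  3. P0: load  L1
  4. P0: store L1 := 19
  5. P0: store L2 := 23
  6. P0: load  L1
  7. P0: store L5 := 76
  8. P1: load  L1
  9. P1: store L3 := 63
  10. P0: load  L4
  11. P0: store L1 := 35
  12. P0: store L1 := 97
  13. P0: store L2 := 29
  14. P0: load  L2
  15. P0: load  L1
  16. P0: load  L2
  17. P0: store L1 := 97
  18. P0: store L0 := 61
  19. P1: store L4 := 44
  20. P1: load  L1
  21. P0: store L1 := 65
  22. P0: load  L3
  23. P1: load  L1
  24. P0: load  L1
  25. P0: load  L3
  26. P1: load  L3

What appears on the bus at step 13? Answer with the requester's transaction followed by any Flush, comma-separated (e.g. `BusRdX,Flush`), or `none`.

bus = none

  op1 P1: store L1 := 95 → I/M on L1; bus BusRdX; mem=40
  op2 P0: store L0 := 96 → M/I on L0; bus BusRdX; mem=30
  op3 P0: load  L1 → S/O on L1; bus BusRd; mem=40
  op4 P0: store L1 := 19 → M/I on L1; bus BusUpgr Flush; mem=95
  op5 P0: store L2 := 23 → M/I on L2; bus BusRdX; mem=40
  op6 P0: load  L1 → M/I on L1; bus (none); mem=95
  op7 P0: store L5 := 76 → M/I on L5; bus BusRdX; mem=0
  op8 P1: load  L1 → O/S on L1; bus BusRd; mem=95
  op9 P1: store L3 := 63 → I/M on L3; bus BusRdX; mem=80
  op10 P0: load  L4 → E/I on L4; bus BusRd; mem=70
  op11 P0: store L1 := 35 → M/I on L1; bus BusUpgr; mem=95
  op12 P0: store L1 := 97 → M/I on L1; bus (none); mem=95
  op13 P0: store L2 := 29 → M/I on L2; bus (none); mem=40
  op14 P0: load  L2 → M/I on L2; bus (none); mem=40
  op15 P0: load  L1 → M/I on L1; bus (none); mem=95
  op16 P0: load  L2 → M/I on L2; bus (none); mem=40
  op17 P0: store L1 := 97 → M/I on L1; bus (none); mem=95
  op18 P0: store L0 := 61 → M/I on L0; bus (none); mem=30
  op19 P1: store L4 := 44 → I/M on L4; bus BusRdX; mem=70
  op20 P1: load  L1 → O/S on L1; bus BusRd; mem=95
  op21 P0: store L1 := 65 → M/I on L1; bus BusUpgr; mem=95
  op22 P0: load  L3 → S/O on L3; bus BusRd; mem=80
  op23 P1: load  L1 → O/S on L1; bus BusRd; mem=95
  op24 P0: load  L1 → O/S on L1; bus (none); mem=95
  op25 P0: load  L3 → S/O on L3; bus (none); mem=80
  op26 P1: load  L3 → S/O on L3; bus (none); mem=80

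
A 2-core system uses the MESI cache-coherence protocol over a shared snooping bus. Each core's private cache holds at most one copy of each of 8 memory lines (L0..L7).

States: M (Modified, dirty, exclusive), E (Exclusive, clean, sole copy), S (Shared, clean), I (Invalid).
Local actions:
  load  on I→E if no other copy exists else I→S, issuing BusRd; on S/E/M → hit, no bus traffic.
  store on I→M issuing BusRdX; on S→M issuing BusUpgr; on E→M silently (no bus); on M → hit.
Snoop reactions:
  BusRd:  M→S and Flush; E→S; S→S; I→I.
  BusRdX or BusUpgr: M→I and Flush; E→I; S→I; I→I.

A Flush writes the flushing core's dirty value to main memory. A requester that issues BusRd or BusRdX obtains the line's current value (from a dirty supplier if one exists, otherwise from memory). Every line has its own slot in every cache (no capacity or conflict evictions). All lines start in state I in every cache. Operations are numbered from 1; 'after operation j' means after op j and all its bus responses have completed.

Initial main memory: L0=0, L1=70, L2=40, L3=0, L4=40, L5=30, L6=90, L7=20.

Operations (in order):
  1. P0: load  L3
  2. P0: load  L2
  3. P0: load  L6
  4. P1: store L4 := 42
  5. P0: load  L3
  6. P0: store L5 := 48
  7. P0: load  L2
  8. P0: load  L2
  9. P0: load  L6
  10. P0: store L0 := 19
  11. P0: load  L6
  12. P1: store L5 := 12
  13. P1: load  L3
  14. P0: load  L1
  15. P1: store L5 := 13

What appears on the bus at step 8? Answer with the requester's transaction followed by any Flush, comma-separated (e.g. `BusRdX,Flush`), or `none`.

bus = none

step 1: P0: load  L3  ⟶  EI  (L3)  txn=BusRd  M[L3]=0
step 2: P0: load  L2  ⟶  EI  (L2)  txn=BusRd  M[L2]=40
step 3: P0: load  L6  ⟶  EI  (L6)  txn=BusRd  M[L6]=90
step 4: P1: store L4 := 42  ⟶  IM  (L4)  txn=BusRdX  M[L4]=40
step 5: P0: load  L3  ⟶  EI  (L3)  txn=∅  M[L3]=0
step 6: P0: store L5 := 48  ⟶  MI  (L5)  txn=BusRdX  M[L5]=30
step 7: P0: load  L2  ⟶  EI  (L2)  txn=∅  M[L2]=40
step 8: P0: load  L2  ⟶  EI  (L2)  txn=∅  M[L2]=40
step 9: P0: load  L6  ⟶  EI  (L6)  txn=∅  M[L6]=90
step 10: P0: store L0 := 19  ⟶  MI  (L0)  txn=BusRdX  M[L0]=0
step 11: P0: load  L6  ⟶  EI  (L6)  txn=∅  M[L6]=90
step 12: P1: store L5 := 12  ⟶  IM  (L5)  txn=BusRdX+Flush  M[L5]=48
step 13: P1: load  L3  ⟶  SS  (L3)  txn=BusRd  M[L3]=0
step 14: P0: load  L1  ⟶  EI  (L1)  txn=BusRd  M[L1]=70
step 15: P1: store L5 := 13  ⟶  IM  (L5)  txn=∅  M[L5]=48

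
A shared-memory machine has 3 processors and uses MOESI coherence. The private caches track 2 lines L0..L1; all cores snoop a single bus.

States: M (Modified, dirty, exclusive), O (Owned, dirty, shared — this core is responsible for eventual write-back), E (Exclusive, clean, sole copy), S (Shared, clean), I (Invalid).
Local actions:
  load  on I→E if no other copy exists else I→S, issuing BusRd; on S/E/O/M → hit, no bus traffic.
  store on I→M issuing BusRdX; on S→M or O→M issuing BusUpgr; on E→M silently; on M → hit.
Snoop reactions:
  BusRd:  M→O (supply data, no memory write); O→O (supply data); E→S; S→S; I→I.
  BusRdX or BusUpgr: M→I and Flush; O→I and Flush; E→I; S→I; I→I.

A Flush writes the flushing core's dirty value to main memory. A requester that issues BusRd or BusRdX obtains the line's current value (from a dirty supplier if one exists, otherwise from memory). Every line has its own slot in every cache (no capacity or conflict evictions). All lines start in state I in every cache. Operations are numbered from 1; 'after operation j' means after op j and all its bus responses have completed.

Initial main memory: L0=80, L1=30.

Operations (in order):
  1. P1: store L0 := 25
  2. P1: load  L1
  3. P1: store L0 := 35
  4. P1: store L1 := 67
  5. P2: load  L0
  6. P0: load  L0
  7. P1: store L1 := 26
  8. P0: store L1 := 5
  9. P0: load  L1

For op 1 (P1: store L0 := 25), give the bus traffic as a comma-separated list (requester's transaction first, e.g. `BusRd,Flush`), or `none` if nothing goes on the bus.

1. P1: store L0 := 25  bus=[BusRdX]  L0: P0=I P1=M P2=I  mem[L0]=80
2. P1: load  L1  bus=[BusRd]  L1: P0=I P1=E P2=I  mem[L1]=30
3. P1: store L0 := 35  bus=[-]  L0: P0=I P1=M P2=I  mem[L0]=80
4. P1: store L1 := 67  bus=[-]  L1: P0=I P1=M P2=I  mem[L1]=30
5. P2: load  L0  bus=[BusRd]  L0: P0=I P1=O P2=S  mem[L0]=80
6. P0: load  L0  bus=[BusRd]  L0: P0=S P1=O P2=S  mem[L0]=80
7. P1: store L1 := 26  bus=[-]  L1: P0=I P1=M P2=I  mem[L1]=30
8. P0: store L1 := 5  bus=[BusRdX,Flush]  L1: P0=M P1=I P2=I  mem[L1]=26
9. P0: load  L1  bus=[-]  L1: P0=M P1=I P2=I  mem[L1]=26

bus = BusRdX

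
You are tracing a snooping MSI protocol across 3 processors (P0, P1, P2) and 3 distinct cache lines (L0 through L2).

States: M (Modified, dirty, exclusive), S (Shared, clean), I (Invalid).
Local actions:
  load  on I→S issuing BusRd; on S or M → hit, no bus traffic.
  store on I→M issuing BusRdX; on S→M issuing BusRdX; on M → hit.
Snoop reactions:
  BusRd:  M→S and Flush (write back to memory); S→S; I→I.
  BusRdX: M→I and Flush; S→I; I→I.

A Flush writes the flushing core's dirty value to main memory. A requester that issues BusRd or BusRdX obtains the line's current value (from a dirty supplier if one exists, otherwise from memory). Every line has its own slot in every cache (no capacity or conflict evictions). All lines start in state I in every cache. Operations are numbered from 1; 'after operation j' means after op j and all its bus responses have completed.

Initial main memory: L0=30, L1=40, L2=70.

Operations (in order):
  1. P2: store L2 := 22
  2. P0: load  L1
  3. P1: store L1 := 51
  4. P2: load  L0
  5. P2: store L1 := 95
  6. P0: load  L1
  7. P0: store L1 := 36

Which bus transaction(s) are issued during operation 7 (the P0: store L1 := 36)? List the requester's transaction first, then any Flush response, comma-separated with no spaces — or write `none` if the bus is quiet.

step 1: P2: store L2 := 22  ⟶  IIM  (L2)  txn=BusRdX  M[L2]=70
step 2: P0: load  L1  ⟶  SII  (L1)  txn=BusRd  M[L1]=40
step 3: P1: store L1 := 51  ⟶  IMI  (L1)  txn=BusRdX  M[L1]=40
step 4: P2: load  L0  ⟶  IIS  (L0)  txn=BusRd  M[L0]=30
step 5: P2: store L1 := 95  ⟶  IIM  (L1)  txn=BusRdX+Flush  M[L1]=51
step 6: P0: load  L1  ⟶  SIS  (L1)  txn=BusRd+Flush  M[L1]=95
step 7: P0: store L1 := 36  ⟶  MII  (L1)  txn=BusRdX  M[L1]=95

bus = BusRdX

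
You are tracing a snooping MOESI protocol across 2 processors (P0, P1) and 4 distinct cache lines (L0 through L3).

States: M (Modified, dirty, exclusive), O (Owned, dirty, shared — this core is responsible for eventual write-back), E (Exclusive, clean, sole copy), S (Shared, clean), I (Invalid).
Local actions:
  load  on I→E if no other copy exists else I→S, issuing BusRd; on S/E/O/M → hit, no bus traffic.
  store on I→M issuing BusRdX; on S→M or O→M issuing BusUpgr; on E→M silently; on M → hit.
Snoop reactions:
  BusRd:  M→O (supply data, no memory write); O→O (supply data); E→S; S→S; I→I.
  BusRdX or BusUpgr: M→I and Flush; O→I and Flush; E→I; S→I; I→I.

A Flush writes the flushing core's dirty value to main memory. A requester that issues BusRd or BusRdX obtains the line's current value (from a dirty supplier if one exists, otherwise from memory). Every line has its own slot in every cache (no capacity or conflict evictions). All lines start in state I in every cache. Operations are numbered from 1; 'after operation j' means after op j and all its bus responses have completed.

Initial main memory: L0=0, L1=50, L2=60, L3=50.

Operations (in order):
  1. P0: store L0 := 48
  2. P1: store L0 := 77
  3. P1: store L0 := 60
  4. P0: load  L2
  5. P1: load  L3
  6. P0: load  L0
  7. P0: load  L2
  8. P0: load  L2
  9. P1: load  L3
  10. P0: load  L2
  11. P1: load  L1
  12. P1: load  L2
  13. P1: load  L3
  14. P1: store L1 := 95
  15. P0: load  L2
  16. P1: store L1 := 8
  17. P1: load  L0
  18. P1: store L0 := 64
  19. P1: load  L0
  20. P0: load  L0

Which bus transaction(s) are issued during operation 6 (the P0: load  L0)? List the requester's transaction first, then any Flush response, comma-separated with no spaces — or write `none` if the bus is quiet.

bus = BusRd

step 1: P0: store L0 := 48  ⟶  MI  (L0)  txn=BusRdX  M[L0]=0
step 2: P1: store L0 := 77  ⟶  IM  (L0)  txn=BusRdX+Flush  M[L0]=48
step 3: P1: store L0 := 60  ⟶  IM  (L0)  txn=∅  M[L0]=48
step 4: P0: load  L2  ⟶  EI  (L2)  txn=BusRd  M[L2]=60
step 5: P1: load  L3  ⟶  IE  (L3)  txn=BusRd  M[L3]=50
step 6: P0: load  L0  ⟶  SO  (L0)  txn=BusRd  M[L0]=48
step 7: P0: load  L2  ⟶  EI  (L2)  txn=∅  M[L2]=60
step 8: P0: load  L2  ⟶  EI  (L2)  txn=∅  M[L2]=60
step 9: P1: load  L3  ⟶  IE  (L3)  txn=∅  M[L3]=50
step 10: P0: load  L2  ⟶  EI  (L2)  txn=∅  M[L2]=60
step 11: P1: load  L1  ⟶  IE  (L1)  txn=BusRd  M[L1]=50
step 12: P1: load  L2  ⟶  SS  (L2)  txn=BusRd  M[L2]=60
step 13: P1: load  L3  ⟶  IE  (L3)  txn=∅  M[L3]=50
step 14: P1: store L1 := 95  ⟶  IM  (L1)  txn=∅  M[L1]=50
step 15: P0: load  L2  ⟶  SS  (L2)  txn=∅  M[L2]=60
step 16: P1: store L1 := 8  ⟶  IM  (L1)  txn=∅  M[L1]=50
step 17: P1: load  L0  ⟶  SO  (L0)  txn=∅  M[L0]=48
step 18: P1: store L0 := 64  ⟶  IM  (L0)  txn=BusUpgr  M[L0]=48
step 19: P1: load  L0  ⟶  IM  (L0)  txn=∅  M[L0]=48
step 20: P0: load  L0  ⟶  SO  (L0)  txn=BusRd  M[L0]=48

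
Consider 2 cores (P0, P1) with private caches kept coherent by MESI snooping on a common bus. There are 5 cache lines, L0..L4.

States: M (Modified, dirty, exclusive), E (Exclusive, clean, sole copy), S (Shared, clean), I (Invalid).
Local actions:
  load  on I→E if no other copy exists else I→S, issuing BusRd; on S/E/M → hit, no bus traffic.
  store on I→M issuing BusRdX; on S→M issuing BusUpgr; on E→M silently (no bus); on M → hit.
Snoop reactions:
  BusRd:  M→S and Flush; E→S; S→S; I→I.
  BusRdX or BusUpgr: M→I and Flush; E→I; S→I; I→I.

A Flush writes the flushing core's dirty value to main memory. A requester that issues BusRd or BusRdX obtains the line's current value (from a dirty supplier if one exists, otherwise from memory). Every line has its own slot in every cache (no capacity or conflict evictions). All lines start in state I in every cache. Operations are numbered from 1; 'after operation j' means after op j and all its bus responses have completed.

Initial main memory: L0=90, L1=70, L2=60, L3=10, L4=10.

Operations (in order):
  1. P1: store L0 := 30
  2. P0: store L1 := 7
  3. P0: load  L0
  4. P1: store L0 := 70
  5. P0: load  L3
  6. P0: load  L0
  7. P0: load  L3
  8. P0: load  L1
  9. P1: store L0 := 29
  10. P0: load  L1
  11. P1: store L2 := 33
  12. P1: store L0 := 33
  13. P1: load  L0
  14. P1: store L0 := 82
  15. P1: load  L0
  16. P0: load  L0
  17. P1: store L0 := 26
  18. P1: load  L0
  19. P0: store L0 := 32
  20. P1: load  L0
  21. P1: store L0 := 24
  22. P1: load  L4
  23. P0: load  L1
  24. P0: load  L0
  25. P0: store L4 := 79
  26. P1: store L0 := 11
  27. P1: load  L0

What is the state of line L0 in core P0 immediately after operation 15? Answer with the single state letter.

  op1 P1: store L0 := 30 → I/M on L0; bus BusRdX; mem=90
  op2 P0: store L1 := 7 → M/I on L1; bus BusRdX; mem=70
  op3 P0: load  L0 → S/S on L0; bus BusRd Flush; mem=30
  op4 P1: store L0 := 70 → I/M on L0; bus BusUpgr; mem=30
  op5 P0: load  L3 → E/I on L3; bus BusRd; mem=10
  op6 P0: load  L0 → S/S on L0; bus BusRd Flush; mem=70
  op7 P0: load  L3 → E/I on L3; bus (none); mem=10
  op8 P0: load  L1 → M/I on L1; bus (none); mem=70
  op9 P1: store L0 := 29 → I/M on L0; bus BusUpgr; mem=70
  op10 P0: load  L1 → M/I on L1; bus (none); mem=70
  op11 P1: store L2 := 33 → I/M on L2; bus BusRdX; mem=60
  op12 P1: store L0 := 33 → I/M on L0; bus (none); mem=70
  op13 P1: load  L0 → I/M on L0; bus (none); mem=70
  op14 P1: store L0 := 82 → I/M on L0; bus (none); mem=70
  op15 P1: load  L0 → I/M on L0; bus (none); mem=70
  op16 P0: load  L0 → S/S on L0; bus BusRd Flush; mem=82
  op17 P1: store L0 := 26 → I/M on L0; bus BusUpgr; mem=82
  op18 P1: load  L0 → I/M on L0; bus (none); mem=82
  op19 P0: store L0 := 32 → M/I on L0; bus BusRdX Flush; mem=26
  op20 P1: load  L0 → S/S on L0; bus BusRd Flush; mem=32
  op21 P1: store L0 := 24 → I/M on L0; bus BusUpgr; mem=32
  op22 P1: load  L4 → I/E on L4; bus BusRd; mem=10
  op23 P0: load  L1 → M/I on L1; bus (none); mem=70
  op24 P0: load  L0 → S/S on L0; bus BusRd Flush; mem=24
  op25 P0: store L4 := 79 → M/I on L4; bus BusRdX; mem=10
  op26 P1: store L0 := 11 → I/M on L0; bus BusUpgr; mem=24
  op27 P1: load  L0 → I/M on L0; bus (none); mem=24

state = I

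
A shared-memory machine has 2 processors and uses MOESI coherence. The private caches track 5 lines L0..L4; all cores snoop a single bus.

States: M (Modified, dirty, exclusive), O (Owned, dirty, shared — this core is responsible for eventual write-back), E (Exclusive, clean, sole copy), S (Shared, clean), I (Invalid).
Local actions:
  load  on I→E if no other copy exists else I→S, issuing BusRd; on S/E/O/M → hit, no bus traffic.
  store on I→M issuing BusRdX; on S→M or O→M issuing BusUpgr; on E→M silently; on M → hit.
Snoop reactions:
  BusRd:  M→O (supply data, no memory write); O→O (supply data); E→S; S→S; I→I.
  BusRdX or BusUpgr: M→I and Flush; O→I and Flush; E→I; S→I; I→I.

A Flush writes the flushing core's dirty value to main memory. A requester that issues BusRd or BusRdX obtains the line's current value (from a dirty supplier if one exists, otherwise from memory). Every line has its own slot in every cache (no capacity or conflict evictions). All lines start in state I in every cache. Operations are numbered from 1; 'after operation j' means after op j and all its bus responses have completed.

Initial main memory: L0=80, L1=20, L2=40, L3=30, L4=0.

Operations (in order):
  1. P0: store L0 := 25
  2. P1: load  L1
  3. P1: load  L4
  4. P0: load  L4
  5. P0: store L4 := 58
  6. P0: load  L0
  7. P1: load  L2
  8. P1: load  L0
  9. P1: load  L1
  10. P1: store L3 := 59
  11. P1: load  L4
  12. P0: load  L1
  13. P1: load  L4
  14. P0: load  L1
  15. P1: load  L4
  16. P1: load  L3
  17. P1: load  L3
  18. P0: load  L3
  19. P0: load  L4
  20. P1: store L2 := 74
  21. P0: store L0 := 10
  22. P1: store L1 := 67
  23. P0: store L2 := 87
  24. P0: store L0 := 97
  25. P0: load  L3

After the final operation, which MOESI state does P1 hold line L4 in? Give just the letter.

state = S

  op1 P0: store L0 := 25 → M/I on L0; bus BusRdX; mem=80
  op2 P1: load  L1 → I/E on L1; bus BusRd; mem=20
  op3 P1: load  L4 → I/E on L4; bus BusRd; mem=0
  op4 P0: load  L4 → S/S on L4; bus BusRd; mem=0
  op5 P0: store L4 := 58 → M/I on L4; bus BusUpgr; mem=0
  op6 P0: load  L0 → M/I on L0; bus (none); mem=80
  op7 P1: load  L2 → I/E on L2; bus BusRd; mem=40
  op8 P1: load  L0 → O/S on L0; bus BusRd; mem=80
  op9 P1: load  L1 → I/E on L1; bus (none); mem=20
  op10 P1: store L3 := 59 → I/M on L3; bus BusRdX; mem=30
  op11 P1: load  L4 → O/S on L4; bus BusRd; mem=0
  op12 P0: load  L1 → S/S on L1; bus BusRd; mem=20
  op13 P1: load  L4 → O/S on L4; bus (none); mem=0
  op14 P0: load  L1 → S/S on L1; bus (none); mem=20
  op15 P1: load  L4 → O/S on L4; bus (none); mem=0
  op16 P1: load  L3 → I/M on L3; bus (none); mem=30
  op17 P1: load  L3 → I/M on L3; bus (none); mem=30
  op18 P0: load  L3 → S/O on L3; bus BusRd; mem=30
  op19 P0: load  L4 → O/S on L4; bus (none); mem=0
  op20 P1: store L2 := 74 → I/M on L2; bus (none); mem=40
  op21 P0: store L0 := 10 → M/I on L0; bus BusUpgr; mem=80
  op22 P1: store L1 := 67 → I/M on L1; bus BusUpgr; mem=20
  op23 P0: store L2 := 87 → M/I on L2; bus BusRdX Flush; mem=74
  op24 P0: store L0 := 97 → M/I on L0; bus (none); mem=80
  op25 P0: load  L3 → S/O on L3; bus (none); mem=30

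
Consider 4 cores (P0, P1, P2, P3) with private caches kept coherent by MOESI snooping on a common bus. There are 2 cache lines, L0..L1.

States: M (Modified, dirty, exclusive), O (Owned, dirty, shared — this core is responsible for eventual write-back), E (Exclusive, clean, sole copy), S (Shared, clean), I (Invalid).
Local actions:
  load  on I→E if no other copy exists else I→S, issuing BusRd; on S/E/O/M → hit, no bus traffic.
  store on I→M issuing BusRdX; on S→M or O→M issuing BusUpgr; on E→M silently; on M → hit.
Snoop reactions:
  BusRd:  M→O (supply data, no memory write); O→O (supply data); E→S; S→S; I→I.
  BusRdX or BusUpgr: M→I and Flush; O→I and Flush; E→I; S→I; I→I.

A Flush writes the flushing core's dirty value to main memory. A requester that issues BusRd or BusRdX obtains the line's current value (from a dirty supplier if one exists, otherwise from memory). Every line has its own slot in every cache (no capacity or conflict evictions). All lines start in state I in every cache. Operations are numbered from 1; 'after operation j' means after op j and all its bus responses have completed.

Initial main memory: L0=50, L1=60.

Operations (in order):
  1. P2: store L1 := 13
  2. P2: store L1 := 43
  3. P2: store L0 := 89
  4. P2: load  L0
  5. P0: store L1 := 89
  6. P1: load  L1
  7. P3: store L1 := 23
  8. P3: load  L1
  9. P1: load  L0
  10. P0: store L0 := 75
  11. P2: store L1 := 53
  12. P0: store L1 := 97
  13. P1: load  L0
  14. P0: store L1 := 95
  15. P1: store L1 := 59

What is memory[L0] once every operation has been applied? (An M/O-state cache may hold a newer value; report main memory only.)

memory[L0] = 89

1. P2: store L1 := 13  bus=[BusRdX]  L1: P0=I P1=I P2=M P3=I  mem[L1]=60
2. P2: store L1 := 43  bus=[-]  L1: P0=I P1=I P2=M P3=I  mem[L1]=60
3. P2: store L0 := 89  bus=[BusRdX]  L0: P0=I P1=I P2=M P3=I  mem[L0]=50
4. P2: load  L0  bus=[-]  L0: P0=I P1=I P2=M P3=I  mem[L0]=50
5. P0: store L1 := 89  bus=[BusRdX,Flush]  L1: P0=M P1=I P2=I P3=I  mem[L1]=43
6. P1: load  L1  bus=[BusRd]  L1: P0=O P1=S P2=I P3=I  mem[L1]=43
7. P3: store L1 := 23  bus=[BusRdX,Flush]  L1: P0=I P1=I P2=I P3=M  mem[L1]=89
8. P3: load  L1  bus=[-]  L1: P0=I P1=I P2=I P3=M  mem[L1]=89
9. P1: load  L0  bus=[BusRd]  L0: P0=I P1=S P2=O P3=I  mem[L0]=50
10. P0: store L0 := 75  bus=[BusRdX,Flush]  L0: P0=M P1=I P2=I P3=I  mem[L0]=89
11. P2: store L1 := 53  bus=[BusRdX,Flush]  L1: P0=I P1=I P2=M P3=I  mem[L1]=23
12. P0: store L1 := 97  bus=[BusRdX,Flush]  L1: P0=M P1=I P2=I P3=I  mem[L1]=53
13. P1: load  L0  bus=[BusRd]  L0: P0=O P1=S P2=I P3=I  mem[L0]=89
14. P0: store L1 := 95  bus=[-]  L1: P0=M P1=I P2=I P3=I  mem[L1]=53
15. P1: store L1 := 59  bus=[BusRdX,Flush]  L1: P0=I P1=M P2=I P3=I  mem[L1]=95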